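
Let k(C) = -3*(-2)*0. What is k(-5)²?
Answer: 0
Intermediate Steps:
k(C) = 0 (k(C) = 6*0 = 0)
k(-5)² = 0² = 0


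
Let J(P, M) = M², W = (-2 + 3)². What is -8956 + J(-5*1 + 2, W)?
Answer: -8955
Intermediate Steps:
W = 1 (W = 1² = 1)
-8956 + J(-5*1 + 2, W) = -8956 + 1² = -8956 + 1 = -8955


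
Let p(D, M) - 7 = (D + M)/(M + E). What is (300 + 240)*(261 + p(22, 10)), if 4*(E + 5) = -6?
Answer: 1047600/7 ≈ 1.4966e+5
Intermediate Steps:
E = -13/2 (E = -5 + (1/4)*(-6) = -5 - 3/2 = -13/2 ≈ -6.5000)
p(D, M) = 7 + (D + M)/(-13/2 + M) (p(D, M) = 7 + (D + M)/(M - 13/2) = 7 + (D + M)/(-13/2 + M))
(300 + 240)*(261 + p(22, 10)) = (300 + 240)*(261 + (-91 + 2*22 + 16*10)/(-13 + 2*10)) = 540*(261 + (-91 + 44 + 160)/(-13 + 20)) = 540*(261 + 113/7) = 540*(1940/7) = 1047600/7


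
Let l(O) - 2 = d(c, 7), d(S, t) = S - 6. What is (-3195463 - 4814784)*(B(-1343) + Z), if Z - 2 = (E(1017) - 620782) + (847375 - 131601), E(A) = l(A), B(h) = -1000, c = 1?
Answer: -752891125777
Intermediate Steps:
d(S, t) = -6 + S
l(O) = -3 (l(O) = 2 + (-6 + 1) = 2 - 5 = -3)
E(A) = -3
Z = 94991 (Z = 2 + ((-3 - 620782) + (847375 - 131601)) = 2 + (-620785 + 715774) = 2 + 94989 = 94991)
(-3195463 - 4814784)*(B(-1343) + Z) = (-3195463 - 4814784)*(-1000 + 94991) = -8010247*93991 = -752891125777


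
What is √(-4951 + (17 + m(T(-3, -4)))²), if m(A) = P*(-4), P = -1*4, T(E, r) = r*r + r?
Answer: I*√3862 ≈ 62.145*I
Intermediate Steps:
T(E, r) = r + r² (T(E, r) = r² + r = r + r²)
P = -4
m(A) = 16 (m(A) = -4*(-4) = 16)
√(-4951 + (17 + m(T(-3, -4)))²) = √(-4951 + (17 + 16)²) = √(-4951 + 33²) = √(-4951 + 1089) = √(-3862) = I*√3862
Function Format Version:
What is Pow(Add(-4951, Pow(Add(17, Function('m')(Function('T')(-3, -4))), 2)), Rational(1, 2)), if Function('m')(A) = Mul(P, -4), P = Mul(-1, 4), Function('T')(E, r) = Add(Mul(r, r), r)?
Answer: Mul(I, Pow(3862, Rational(1, 2))) ≈ Mul(62.145, I)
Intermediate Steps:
Function('T')(E, r) = Add(r, Pow(r, 2)) (Function('T')(E, r) = Add(Pow(r, 2), r) = Add(r, Pow(r, 2)))
P = -4
Function('m')(A) = 16 (Function('m')(A) = Mul(-4, -4) = 16)
Pow(Add(-4951, Pow(Add(17, Function('m')(Function('T')(-3, -4))), 2)), Rational(1, 2)) = Pow(Add(-4951, Pow(Add(17, 16), 2)), Rational(1, 2)) = Pow(Add(-4951, Pow(33, 2)), Rational(1, 2)) = Pow(Add(-4951, 1089), Rational(1, 2)) = Pow(-3862, Rational(1, 2)) = Mul(I, Pow(3862, Rational(1, 2)))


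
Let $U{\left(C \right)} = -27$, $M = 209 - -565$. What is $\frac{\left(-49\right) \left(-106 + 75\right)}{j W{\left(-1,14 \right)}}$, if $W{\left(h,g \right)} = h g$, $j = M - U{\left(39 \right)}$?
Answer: $- \frac{217}{1602} \approx -0.13546$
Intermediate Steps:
$M = 774$ ($M = 209 + 565 = 774$)
$j = 801$ ($j = 774 - -27 = 774 + 27 = 801$)
$W{\left(h,g \right)} = g h$
$\frac{\left(-49\right) \left(-106 + 75\right)}{j W{\left(-1,14 \right)}} = \frac{\left(-49\right) \left(-106 + 75\right)}{801 \cdot 14 \left(-1\right)} = \frac{\left(-49\right) \left(-31\right)}{801 \left(-14\right)} = \frac{1519}{-11214} = 1519 \left(- \frac{1}{11214}\right) = - \frac{217}{1602}$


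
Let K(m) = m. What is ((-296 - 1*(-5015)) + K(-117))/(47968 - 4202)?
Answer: 2301/21883 ≈ 0.10515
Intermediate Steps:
((-296 - 1*(-5015)) + K(-117))/(47968 - 4202) = ((-296 - 1*(-5015)) - 117)/(47968 - 4202) = ((-296 + 5015) - 117)/43766 = (4719 - 117)*(1/43766) = 4602*(1/43766) = 2301/21883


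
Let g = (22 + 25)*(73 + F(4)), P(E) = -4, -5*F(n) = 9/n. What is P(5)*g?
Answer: -68197/5 ≈ -13639.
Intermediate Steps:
F(n) = -9/(5*n)
g = 68197/20 (g = (22 + 25)*(73 - 9/5/4) = 47*(73 - 9/5*1/4) = 47*(73 - 9/20) = 47*(1451/20) = 68197/20 ≈ 3409.9)
P(5)*g = -4*68197/20 = -68197/5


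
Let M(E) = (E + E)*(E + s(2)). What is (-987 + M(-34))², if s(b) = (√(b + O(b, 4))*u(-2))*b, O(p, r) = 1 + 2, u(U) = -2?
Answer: 2125545 + 720800*√5 ≈ 3.7373e+6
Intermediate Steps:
O(p, r) = 3
s(b) = -2*b*√(3 + b) (s(b) = (√(b + 3)*(-2))*b = (√(3 + b)*(-2))*b = (-2*√(3 + b))*b = -2*b*√(3 + b))
M(E) = 2*E*(E - 4*√5) (M(E) = (E + E)*(E - 2*2*√(3 + 2)) = (2*E)*(E - 2*2*√5) = (2*E)*(E - 4*√5) = 2*E*(E - 4*√5))
(-987 + M(-34))² = (-987 + 2*(-34)*(-34 - 4*√5))² = (-987 + (2312 + 272*√5))² = (1325 + 272*√5)²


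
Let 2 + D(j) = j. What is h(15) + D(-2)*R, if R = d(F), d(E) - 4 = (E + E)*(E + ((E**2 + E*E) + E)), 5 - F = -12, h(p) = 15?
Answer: -83233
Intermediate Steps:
D(j) = -2 + j
F = 17 (F = 5 - 1*(-12) = 5 + 12 = 17)
d(E) = 4 + 2*E*(2*E + 2*E**2) (d(E) = 4 + (E + E)*(E + ((E**2 + E*E) + E)) = 4 + (2*E)*(E + ((E**2 + E**2) + E)) = 4 + (2*E)*(E + (2*E**2 + E)) = 4 + (2*E)*(E + (E + 2*E**2)) = 4 + (2*E)*(2*E + 2*E**2) = 4 + 2*E*(2*E + 2*E**2))
R = 20812 (R = 4 + 4*17**2 + 4*17**3 = 4 + 4*289 + 4*4913 = 4 + 1156 + 19652 = 20812)
h(15) + D(-2)*R = 15 + (-2 - 2)*20812 = 15 - 4*20812 = 15 - 83248 = -83233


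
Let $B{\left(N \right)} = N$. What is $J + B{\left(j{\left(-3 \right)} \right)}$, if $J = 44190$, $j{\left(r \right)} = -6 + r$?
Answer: $44181$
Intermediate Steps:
$J + B{\left(j{\left(-3 \right)} \right)} = 44190 - 9 = 44181$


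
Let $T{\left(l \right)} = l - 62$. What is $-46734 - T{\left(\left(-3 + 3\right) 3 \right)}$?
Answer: $-46672$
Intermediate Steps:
$T{\left(l \right)} = -62 + l$ ($T{\left(l \right)} = l - 62 = -62 + l$)
$-46734 - T{\left(\left(-3 + 3\right) 3 \right)} = -46734 - \left(-62 + \left(-3 + 3\right) 3\right) = -46734 - \left(-62 + 0 \cdot 3\right) = -46734 - \left(-62 + 0\right) = -46734 - -62 = -46734 + 62 = -46672$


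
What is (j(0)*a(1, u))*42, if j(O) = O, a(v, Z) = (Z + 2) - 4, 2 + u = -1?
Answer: 0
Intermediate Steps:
u = -3 (u = -2 - 1 = -3)
a(v, Z) = -2 + Z (a(v, Z) = (2 + Z) - 4 = -2 + Z)
(j(0)*a(1, u))*42 = (0*(-2 - 3))*42 = (0*(-5))*42 = 0*42 = 0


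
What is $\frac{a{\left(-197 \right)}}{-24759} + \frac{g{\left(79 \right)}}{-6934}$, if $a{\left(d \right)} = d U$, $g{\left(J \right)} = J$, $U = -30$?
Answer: $- \frac{14311967}{57226302} \approx -0.25009$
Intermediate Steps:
$a{\left(d \right)} = - 30 d$ ($a{\left(d \right)} = d \left(-30\right) = - 30 d$)
$\frac{a{\left(-197 \right)}}{-24759} + \frac{g{\left(79 \right)}}{-6934} = \frac{\left(-30\right) \left(-197\right)}{-24759} + \frac{79}{-6934} = 5910 \left(- \frac{1}{24759}\right) + 79 \left(- \frac{1}{6934}\right) = - \frac{1970}{8253} - \frac{79}{6934} = - \frac{14311967}{57226302}$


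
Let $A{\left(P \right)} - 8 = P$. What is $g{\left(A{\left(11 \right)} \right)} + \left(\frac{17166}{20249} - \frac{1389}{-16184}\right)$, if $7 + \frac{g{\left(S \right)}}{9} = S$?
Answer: $\frac{35698600533}{327709816} \approx 108.93$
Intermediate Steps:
$A{\left(P \right)} = 8 + P$
$g{\left(S \right)} = -63 + 9 S$
$g{\left(A{\left(11 \right)} \right)} + \left(\frac{17166}{20249} - \frac{1389}{-16184}\right) = \left(-63 + 9 \left(8 + 11\right)\right) + \left(\frac{17166}{20249} - \frac{1389}{-16184}\right) = \left(-63 + 9 \cdot 19\right) + \left(17166 \cdot \frac{1}{20249} - - \frac{1389}{16184}\right) = \left(-63 + 171\right) + \left(\frac{17166}{20249} + \frac{1389}{16184}\right) = 108 + \frac{305940405}{327709816} = \frac{35698600533}{327709816}$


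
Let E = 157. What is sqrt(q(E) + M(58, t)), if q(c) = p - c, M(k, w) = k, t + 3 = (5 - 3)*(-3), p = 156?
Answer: sqrt(57) ≈ 7.5498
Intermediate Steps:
t = -9 (t = -3 + (5 - 3)*(-3) = -3 + 2*(-3) = -3 - 6 = -9)
q(c) = 156 - c
sqrt(q(E) + M(58, t)) = sqrt((156 - 1*157) + 58) = sqrt((156 - 157) + 58) = sqrt(-1 + 58) = sqrt(57)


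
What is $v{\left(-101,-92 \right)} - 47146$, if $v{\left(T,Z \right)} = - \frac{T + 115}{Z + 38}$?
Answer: $- \frac{1272935}{27} \approx -47146.0$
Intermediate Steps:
$v{\left(T,Z \right)} = - \frac{115 + T}{38 + Z}$
$v{\left(-101,-92 \right)} - 47146 = \frac{-115 - -101}{38 - 92} - 47146 = \frac{-115 + 101}{-54} - 47146 = \left(- \frac{1}{54}\right) \left(-14\right) - 47146 = \frac{7}{27} - 47146 = - \frac{1272935}{27}$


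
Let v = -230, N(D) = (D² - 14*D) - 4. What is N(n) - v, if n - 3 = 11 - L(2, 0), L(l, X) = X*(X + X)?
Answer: 226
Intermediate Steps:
L(l, X) = 2*X² (L(l, X) = X*(2*X) = 2*X²)
n = 14 (n = 3 + (11 - 2*0²) = 3 + (11 - 2*0) = 3 + (11 - 1*0) = 3 + (11 + 0) = 3 + 11 = 14)
N(D) = -4 + D² - 14*D
N(n) - v = (-4 + 14² - 14*14) - 1*(-230) = (-4 + 196 - 196) + 230 = -4 + 230 = 226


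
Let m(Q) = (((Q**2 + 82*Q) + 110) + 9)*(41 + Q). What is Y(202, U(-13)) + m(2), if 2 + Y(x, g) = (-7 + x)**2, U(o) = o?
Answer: 50364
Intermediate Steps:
Y(x, g) = -2 + (-7 + x)**2
m(Q) = (41 + Q)*(119 + Q**2 + 82*Q) (m(Q) = ((110 + Q**2 + 82*Q) + 9)*(41 + Q) = (119 + Q**2 + 82*Q)*(41 + Q) = (41 + Q)*(119 + Q**2 + 82*Q))
Y(202, U(-13)) + m(2) = (-2 + (-7 + 202)**2) + (4879 + 2**3 + 123*2**2 + 3481*2) = (-2 + 195**2) + (4879 + 8 + 123*4 + 6962) = (-2 + 38025) + (4879 + 8 + 492 + 6962) = 38023 + 12341 = 50364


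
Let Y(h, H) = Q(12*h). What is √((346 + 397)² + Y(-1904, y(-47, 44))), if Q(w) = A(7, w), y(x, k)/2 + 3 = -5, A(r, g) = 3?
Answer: 2*√138013 ≈ 743.00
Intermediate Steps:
y(x, k) = -16 (y(x, k) = -6 + 2*(-5) = -6 - 10 = -16)
Q(w) = 3
Y(h, H) = 3
√((346 + 397)² + Y(-1904, y(-47, 44))) = √((346 + 397)² + 3) = √(743² + 3) = √(552049 + 3) = √552052 = 2*√138013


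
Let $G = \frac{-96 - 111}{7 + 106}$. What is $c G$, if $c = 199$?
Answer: $- \frac{41193}{113} \approx -364.54$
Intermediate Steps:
$G = - \frac{207}{113} \approx -1.8319$
$c G = 199 \left(- \frac{207}{113}\right) = - \frac{41193}{113}$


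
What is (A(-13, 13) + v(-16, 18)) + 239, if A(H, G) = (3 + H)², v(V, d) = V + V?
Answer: 307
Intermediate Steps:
v(V, d) = 2*V
(A(-13, 13) + v(-16, 18)) + 239 = ((3 - 13)² + 2*(-16)) + 239 = ((-10)² - 32) + 239 = (100 - 32) + 239 = 68 + 239 = 307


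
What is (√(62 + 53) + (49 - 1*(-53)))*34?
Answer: 3468 + 34*√115 ≈ 3832.6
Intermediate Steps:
(√(62 + 53) + (49 - 1*(-53)))*34 = (√115 + (49 + 53))*34 = (√115 + 102)*34 = (102 + √115)*34 = 3468 + 34*√115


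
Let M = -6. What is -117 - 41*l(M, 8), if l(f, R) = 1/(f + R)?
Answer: -275/2 ≈ -137.50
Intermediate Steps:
l(f, R) = 1/(R + f)
-117 - 41*l(M, 8) = -117 - 41/(8 - 6) = -117 - 41/2 = -275/2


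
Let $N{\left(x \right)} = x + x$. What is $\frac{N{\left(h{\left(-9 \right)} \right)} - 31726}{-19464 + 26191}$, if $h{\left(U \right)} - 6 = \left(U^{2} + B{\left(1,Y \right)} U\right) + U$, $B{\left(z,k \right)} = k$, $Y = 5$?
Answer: $- \frac{31660}{6727} \approx -4.7064$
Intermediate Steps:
$h{\left(U \right)} = 6 + U^{2} + 6 U$ ($h{\left(U \right)} = 6 + \left(\left(U^{2} + 5 U\right) + U\right) = 6 + \left(U^{2} + 6 U\right) = 6 + U^{2} + 6 U$)
$N{\left(x \right)} = 2 x$
$\frac{N{\left(h{\left(-9 \right)} \right)} - 31726}{-19464 + 26191} = \frac{2 \left(6 + \left(-9\right)^{2} + 6 \left(-9\right)\right) - 31726}{-19464 + 26191} = \frac{2 \left(6 + 81 - 54\right) - 31726}{6727} = \left(2 \cdot 33 - 31726\right) \frac{1}{6727} = \left(66 - 31726\right) \frac{1}{6727} = \left(-31660\right) \frac{1}{6727} = - \frac{31660}{6727}$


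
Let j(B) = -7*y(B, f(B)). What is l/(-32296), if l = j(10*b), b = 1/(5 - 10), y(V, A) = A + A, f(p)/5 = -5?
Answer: -175/16148 ≈ -0.010837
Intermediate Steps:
f(p) = -25 (f(p) = 5*(-5) = -25)
y(V, A) = 2*A
b = -⅕ (b = 1/(-5) = -⅕ ≈ -0.20000)
j(B) = 350 (j(B) = -14*(-25) = -7*(-50) = 350)
l = 350
l/(-32296) = 350/(-32296) = 350*(-1/32296) = -175/16148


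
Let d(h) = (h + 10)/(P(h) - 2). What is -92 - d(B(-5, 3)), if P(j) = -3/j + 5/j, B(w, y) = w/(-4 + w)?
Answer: -7099/72 ≈ -98.597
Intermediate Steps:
B(w, y) = w/(-4 + w)
P(j) = 2/j
d(h) = (10 + h)/(-2 + 2/h) (d(h) = (h + 10)/(2/h - 2) = (10 + h)/(-2 + 2/h))
-92 - d(B(-5, 3)) = -92 - (-1)*(-5/(-4 - 5))*(10 - 5/(-4 - 5))/(-2 + 2*(-5/(-4 - 5))) = -92 - (-1)*(-5/(-9))*(10 - 5/(-9))/(-2 + 2*(-5/(-9))) = -92 - (-1)*(-5*(-⅑))*(10 - 5*(-⅑))/(-2 + 2*(-5*(-⅑))) = -92 - (-1)*5*(10 + 5/9)/(9*(-2 + 2*(5/9))) = -92 - (-1)*5*95/(9*(-2 + 10/9)*9) = -92 - (-1)*5*95/(9*(-8/9)*9) = -92 - (-1)*5*(-9)*95/(9*8*9) = -92 - 1*475/72 = -92 - 475/72 = -7099/72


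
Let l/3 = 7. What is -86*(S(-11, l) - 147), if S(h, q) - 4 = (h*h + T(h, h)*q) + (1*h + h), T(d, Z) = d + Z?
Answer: 43516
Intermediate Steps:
T(d, Z) = Z + d
l = 21 (l = 3*7 = 21)
S(h, q) = 4 + h**2 + 2*h + 2*h*q (S(h, q) = 4 + ((h*h + (h + h)*q) + (1*h + h)) = 4 + ((h**2 + (2*h)*q) + (h + h)) = 4 + ((h**2 + 2*h*q) + 2*h) = 4 + (h**2 + 2*h + 2*h*q) = 4 + h**2 + 2*h + 2*h*q)
-86*(S(-11, l) - 147) = -86*((4 + (-11)**2 + 2*(-11) + 2*(-11)*21) - 147) = -86*((4 + 121 - 22 - 462) - 147) = -86*(-359 - 147) = -86*(-506) = 43516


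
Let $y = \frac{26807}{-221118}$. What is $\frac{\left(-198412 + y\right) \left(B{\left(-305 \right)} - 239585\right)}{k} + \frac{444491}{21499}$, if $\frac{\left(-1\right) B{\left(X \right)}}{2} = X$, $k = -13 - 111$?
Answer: $- \frac{225404719096972669763}{589473169368} \approx -3.8238 \cdot 10^{8}$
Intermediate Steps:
$y = - \frac{26807}{221118}$ ($y = 26807 \left(- \frac{1}{221118}\right) = - \frac{26807}{221118} \approx -0.12123$)
$k = -124$ ($k = -13 - 111 = -124$)
$B{\left(X \right)} = - 2 X$
$\frac{\left(-198412 + y\right) \left(B{\left(-305 \right)} - 239585\right)}{k} + \frac{444491}{21499} = \frac{\left(-198412 - \frac{26807}{221118}\right) \left(\left(-2\right) \left(-305\right) - 239585\right)}{-124} + \frac{444491}{21499} = - \frac{43872491423 \left(610 - 239585\right)}{221118} \left(- \frac{1}{124}\right) + 444491 \cdot \frac{1}{21499} = \left(- \frac{43872491423}{221118}\right) \left(-238975\right) \left(- \frac{1}{124}\right) + \frac{444491}{21499} = \frac{10484428637811425}{221118} \left(- \frac{1}{124}\right) + \frac{444491}{21499} = - \frac{10484428637811425}{27418632} + \frac{444491}{21499} = - \frac{225404719096972669763}{589473169368}$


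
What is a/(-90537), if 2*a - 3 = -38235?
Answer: 6372/30179 ≈ 0.21114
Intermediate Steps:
a = -19116 (a = 3/2 + (1/2)*(-38235) = 3/2 - 38235/2 = -19116)
a/(-90537) = -19116/(-90537) = -19116*(-1/90537) = 6372/30179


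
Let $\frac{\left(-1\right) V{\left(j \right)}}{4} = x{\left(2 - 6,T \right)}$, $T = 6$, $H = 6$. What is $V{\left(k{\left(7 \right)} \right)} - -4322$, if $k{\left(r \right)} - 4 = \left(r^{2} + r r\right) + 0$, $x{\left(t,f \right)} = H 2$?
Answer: $4274$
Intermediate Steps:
$x{\left(t,f \right)} = 12$ ($x{\left(t,f \right)} = 6 \cdot 2 = 12$)
$k{\left(r \right)} = 4 + 2 r^{2}$ ($k{\left(r \right)} = 4 + \left(\left(r^{2} + r r\right) + 0\right) = 4 + \left(\left(r^{2} + r^{2}\right) + 0\right) = 4 + \left(2 r^{2} + 0\right) = 4 + 2 r^{2}$)
$V{\left(j \right)} = -48$ ($V{\left(j \right)} = \left(-4\right) 12 = -48$)
$V{\left(k{\left(7 \right)} \right)} - -4322 = -48 - -4322 = -48 + 4322 = 4274$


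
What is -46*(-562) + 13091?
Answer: 38943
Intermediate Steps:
-46*(-562) + 13091 = 25852 + 13091 = 38943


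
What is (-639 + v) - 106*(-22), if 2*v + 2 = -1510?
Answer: 937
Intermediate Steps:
v = -756 (v = -1 + (½)*(-1510) = -1 - 755 = -756)
(-639 + v) - 106*(-22) = (-639 - 756) - 106*(-22) = -1395 + 2332 = 937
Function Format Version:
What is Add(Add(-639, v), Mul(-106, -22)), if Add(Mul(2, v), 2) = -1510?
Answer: 937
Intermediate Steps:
v = -756 (v = Add(-1, Mul(Rational(1, 2), -1510)) = Add(-1, -755) = -756)
Add(Add(-639, v), Mul(-106, -22)) = Add(Add(-639, -756), Mul(-106, -22)) = Add(-1395, 2332) = 937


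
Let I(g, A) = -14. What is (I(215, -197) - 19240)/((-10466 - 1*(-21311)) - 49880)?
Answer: 19254/39035 ≈ 0.49325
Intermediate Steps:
(I(215, -197) - 19240)/((-10466 - 1*(-21311)) - 49880) = (-14 - 19240)/((-10466 - 1*(-21311)) - 49880) = -19254/((-10466 + 21311) - 49880) = -19254/(10845 - 49880) = -19254/(-39035) = -19254*(-1/39035) = 19254/39035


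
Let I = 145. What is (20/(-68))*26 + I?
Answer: 2335/17 ≈ 137.35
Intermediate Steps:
(20/(-68))*26 + I = (20/(-68))*26 + 145 = (20*(-1/68))*26 + 145 = -5/17*26 + 145 = -130/17 + 145 = 2335/17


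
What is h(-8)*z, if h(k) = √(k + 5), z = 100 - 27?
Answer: 73*I*√3 ≈ 126.44*I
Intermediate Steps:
z = 73
h(k) = √(5 + k)
h(-8)*z = √(5 - 8)*73 = √(-3)*73 = (I*√3)*73 = 73*I*√3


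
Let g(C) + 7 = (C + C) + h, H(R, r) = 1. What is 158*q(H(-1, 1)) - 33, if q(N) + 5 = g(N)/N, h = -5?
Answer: -2403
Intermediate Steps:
g(C) = -12 + 2*C (g(C) = -7 + ((C + C) - 5) = -7 + (2*C - 5) = -7 + (-5 + 2*C) = -12 + 2*C)
q(N) = -5 + (-12 + 2*N)/N
158*q(H(-1, 1)) - 33 = 158*(-3 - 12/1) - 33 = 158*(-3 - 12*1) - 33 = 158*(-3 - 12) - 33 = 158*(-15) - 33 = -2370 - 33 = -2403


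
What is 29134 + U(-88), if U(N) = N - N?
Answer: 29134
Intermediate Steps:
U(N) = 0
29134 + U(-88) = 29134 + 0 = 29134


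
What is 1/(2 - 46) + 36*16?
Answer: 25343/44 ≈ 575.98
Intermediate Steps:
1/(2 - 46) + 36*16 = 1/(-44) + 576 = -1/44 + 576 = 25343/44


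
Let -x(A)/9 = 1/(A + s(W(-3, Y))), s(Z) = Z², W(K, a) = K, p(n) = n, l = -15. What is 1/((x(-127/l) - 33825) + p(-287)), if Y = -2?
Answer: -262/8937479 ≈ -2.9315e-5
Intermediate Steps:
x(A) = -9/(9 + A) (x(A) = -9/(A + (-3)²) = -9/(A + 9) = -9/(9 + A))
1/((x(-127/l) - 33825) + p(-287)) = 1/((-9/(9 - 127/(-15)) - 33825) - 287) = 1/((-9/(9 - 127*(-1/15)) - 33825) - 287) = 1/((-9/(9 + 127/15) - 33825) - 287) = 1/((-9/262/15 - 33825) - 287) = 1/((-9*15/262 - 33825) - 287) = 1/((-135/262 - 33825) - 287) = 1/(-8862285/262 - 287) = 1/(-8937479/262) = -262/8937479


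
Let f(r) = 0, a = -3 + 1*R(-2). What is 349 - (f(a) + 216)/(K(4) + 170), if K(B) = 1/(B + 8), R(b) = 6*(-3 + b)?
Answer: 709717/2041 ≈ 347.73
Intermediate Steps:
R(b) = -18 + 6*b
K(B) = 1/(8 + B)
a = -33 (a = -3 + 1*(-18 + 6*(-2)) = -3 + 1*(-18 - 12) = -3 + 1*(-30) = -3 - 30 = -33)
349 - (f(a) + 216)/(K(4) + 170) = 349 - (0 + 216)/(1/(8 + 4) + 170) = 349 - 216/(1/12 + 170) = 349 - 216/2041/12 = 349 - 216*12/2041 = 349 - 1*2592/2041 = 349 - 2592/2041 = 709717/2041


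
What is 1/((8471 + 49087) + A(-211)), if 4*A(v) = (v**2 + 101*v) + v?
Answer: 4/253231 ≈ 1.5796e-5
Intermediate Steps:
A(v) = v**2/4 + 51*v/2 (A(v) = ((v**2 + 101*v) + v)/4 = (v**2 + 102*v)/4 = v**2/4 + 51*v/2)
1/((8471 + 49087) + A(-211)) = 1/((8471 + 49087) + (1/4)*(-211)*(102 - 211)) = 1/(57558 + (1/4)*(-211)*(-109)) = 1/(57558 + 22999/4) = 1/(253231/4) = 4/253231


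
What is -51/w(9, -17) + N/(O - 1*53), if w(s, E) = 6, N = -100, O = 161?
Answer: -509/54 ≈ -9.4259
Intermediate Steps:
-51/w(9, -17) + N/(O - 1*53) = -51/6 - 100/(161 - 1*53) = -51*⅙ - 100/(161 - 53) = -17/2 - 100/108 = -17/2 - 100*1/108 = -17/2 - 25/27 = -509/54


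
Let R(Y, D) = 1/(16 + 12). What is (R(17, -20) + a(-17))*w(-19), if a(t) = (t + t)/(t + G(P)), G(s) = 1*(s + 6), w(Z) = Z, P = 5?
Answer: -9101/84 ≈ -108.35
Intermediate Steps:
G(s) = 6 + s (G(s) = 1*(6 + s) = 6 + s)
R(Y, D) = 1/28
a(t) = 2*t/(11 + t) (a(t) = (t + t)/(t + (6 + 5)) = (2*t)/(t + 11) = (2*t)/(11 + t) = 2*t/(11 + t))
(R(17, -20) + a(-17))*w(-19) = (1/28 + 2*(-17)/(11 - 17))*(-19) = (1/28 + 2*(-17)/(-6))*(-19) = (1/28 + 2*(-17)*(-⅙))*(-19) = (1/28 + 17/3)*(-19) = (479/84)*(-19) = -9101/84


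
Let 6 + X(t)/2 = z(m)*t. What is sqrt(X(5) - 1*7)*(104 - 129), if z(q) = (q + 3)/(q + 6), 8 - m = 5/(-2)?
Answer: -25*I*sqrt(1309)/11 ≈ -82.228*I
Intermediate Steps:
m = 21/2 (m = 8 - 5/(-2) = 8 - 5*(-1)/2 = 8 - 1*(-5/2) = 8 + 5/2 = 21/2 ≈ 10.500)
z(q) = (3 + q)/(6 + q)
X(t) = -12 + 18*t/11 (X(t) = -12 + 2*(((3 + 21/2)/(6 + 21/2))*t) = -12 + 2*(((27/2)/(33/2))*t) = -12 + 2*(((2/33)*(27/2))*t) = -12 + 2*(9*t/11) = -12 + 18*t/11)
sqrt(X(5) - 1*7)*(104 - 129) = sqrt((-12 + (18/11)*5) - 1*7)*(104 - 129) = sqrt((-12 + 90/11) - 7)*(-25) = sqrt(-42/11 - 7)*(-25) = sqrt(-119/11)*(-25) = (I*sqrt(1309)/11)*(-25) = -25*I*sqrt(1309)/11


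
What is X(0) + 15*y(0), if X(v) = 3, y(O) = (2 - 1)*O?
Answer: 3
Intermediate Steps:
y(O) = O (y(O) = 1*O = O)
X(0) + 15*y(0) = 3 + 15*0 = 3 + 0 = 3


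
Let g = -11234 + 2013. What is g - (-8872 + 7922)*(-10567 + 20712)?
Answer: 9628529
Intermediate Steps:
g = -9221
g - (-8872 + 7922)*(-10567 + 20712) = -9221 - (-8872 + 7922)*(-10567 + 20712) = -9221 - (-950)*10145 = -9221 - 1*(-9637750) = -9221 + 9637750 = 9628529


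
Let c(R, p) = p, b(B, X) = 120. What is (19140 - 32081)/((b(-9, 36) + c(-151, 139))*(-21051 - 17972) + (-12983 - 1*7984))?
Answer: 12941/10127924 ≈ 0.0012778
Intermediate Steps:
(19140 - 32081)/((b(-9, 36) + c(-151, 139))*(-21051 - 17972) + (-12983 - 1*7984)) = (19140 - 32081)/((120 + 139)*(-21051 - 17972) + (-12983 - 1*7984)) = -12941/(259*(-39023) + (-12983 - 7984)) = -12941/(-10106957 - 20967) = -12941/(-10127924) = -12941*(-1/10127924) = 12941/10127924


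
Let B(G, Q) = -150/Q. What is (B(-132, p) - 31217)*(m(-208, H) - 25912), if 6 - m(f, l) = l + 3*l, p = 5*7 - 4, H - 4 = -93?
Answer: 24729257350/31 ≈ 7.9772e+8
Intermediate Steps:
H = -89 (H = 4 - 93 = -89)
p = 31 (p = 35 - 4 = 31)
m(f, l) = 6 - 4*l (m(f, l) = 6 - (l + 3*l) = 6 - 4*l)
(B(-132, p) - 31217)*(m(-208, H) - 25912) = (-150/31 - 31217)*((6 - 4*(-89)) - 25912) = (-150*1/31 - 31217)*((6 + 356) - 25912) = (-150/31 - 31217)*(362 - 25912) = -967877/31*(-25550) = 24729257350/31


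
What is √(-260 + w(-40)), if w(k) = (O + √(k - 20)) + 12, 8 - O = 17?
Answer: √(-257 + 2*I*√15) ≈ 0.2416 + 16.033*I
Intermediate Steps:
O = -9 (O = 8 - 1*17 = 8 - 17 = -9)
w(k) = 3 + √(-20 + k) (w(k) = (-9 + √(k - 20)) + 12 = (-9 + √(-20 + k)) + 12 = 3 + √(-20 + k))
√(-260 + w(-40)) = √(-260 + (3 + √(-20 - 40))) = √(-260 + (3 + √(-60))) = √(-260 + (3 + 2*I*√15)) = √(-257 + 2*I*√15)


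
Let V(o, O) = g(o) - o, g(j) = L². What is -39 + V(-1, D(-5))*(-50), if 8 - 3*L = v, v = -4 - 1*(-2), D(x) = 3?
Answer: -5801/9 ≈ -644.56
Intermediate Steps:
v = -2 (v = -4 + 2 = -2)
L = 10/3 (L = 8/3 - ⅓*(-2) = 8/3 + ⅔ = 10/3 ≈ 3.3333)
g(j) = 100/9 (g(j) = (10/3)² = 100/9)
V(o, O) = 100/9 - o
-39 + V(-1, D(-5))*(-50) = -39 + (100/9 - 1*(-1))*(-50) = -39 + (100/9 + 1)*(-50) = -39 + (109/9)*(-50) = -39 - 5450/9 = -5801/9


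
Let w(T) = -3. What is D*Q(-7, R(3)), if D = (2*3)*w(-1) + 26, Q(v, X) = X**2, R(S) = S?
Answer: 72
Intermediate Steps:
D = 8 (D = (2*3)*(-3) + 26 = 6*(-3) + 26 = -18 + 26 = 8)
D*Q(-7, R(3)) = 8*3**2 = 8*9 = 72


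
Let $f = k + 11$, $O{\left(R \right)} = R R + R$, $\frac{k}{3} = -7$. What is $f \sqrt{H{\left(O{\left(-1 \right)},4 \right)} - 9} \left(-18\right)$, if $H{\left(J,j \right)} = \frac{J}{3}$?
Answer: $540 i \approx 540.0 i$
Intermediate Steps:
$k = -21$ ($k = 3 \left(-7\right) = -21$)
$O{\left(R \right)} = R + R^{2}$ ($O{\left(R \right)} = R^{2} + R = R + R^{2}$)
$H{\left(J,j \right)} = \frac{J}{3}$ ($H{\left(J,j \right)} = J \frac{1}{3} = \frac{J}{3}$)
$f = -10$ ($f = -21 + 11 = -10$)
$f \sqrt{H{\left(O{\left(-1 \right)},4 \right)} - 9} \left(-18\right) = - 10 \sqrt{\frac{\left(-1\right) \left(1 - 1\right)}{3} - 9} \left(-18\right) = - 10 \sqrt{\frac{\left(-1\right) 0}{3} - 9} \left(-18\right) = - 10 \sqrt{\frac{1}{3} \cdot 0 - 9} \left(-18\right) = - 10 \sqrt{0 - 9} \left(-18\right) = - 10 \sqrt{-9} \left(-18\right) = - 10 \cdot 3 i \left(-18\right) = - 30 i \left(-18\right) = 540 i$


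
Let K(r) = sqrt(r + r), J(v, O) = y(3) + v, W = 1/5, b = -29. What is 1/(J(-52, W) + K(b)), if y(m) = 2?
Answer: -25/1279 - I*sqrt(58)/2558 ≈ -0.019547 - 0.0029772*I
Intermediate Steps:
W = 1/5 ≈ 0.20000
J(v, O) = 2 + v
K(r) = sqrt(2)*sqrt(r) (K(r) = sqrt(2*r) = sqrt(2)*sqrt(r))
1/(J(-52, W) + K(b)) = 1/((2 - 52) + sqrt(2)*sqrt(-29)) = 1/(-50 + sqrt(2)*(I*sqrt(29))) = 1/(-50 + I*sqrt(58))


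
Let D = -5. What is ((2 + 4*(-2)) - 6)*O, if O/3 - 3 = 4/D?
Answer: -396/5 ≈ -79.200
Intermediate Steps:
O = 33/5 (O = 9 + 3*(4/(-5)) = 9 + 3*(4*(-⅕)) = 9 + 3*(-⅘) = 9 - 12/5 = 33/5 ≈ 6.6000)
((2 + 4*(-2)) - 6)*O = ((2 + 4*(-2)) - 6)*(33/5) = ((2 - 8) - 6)*(33/5) = (-6 - 6)*(33/5) = -12*33/5 = -396/5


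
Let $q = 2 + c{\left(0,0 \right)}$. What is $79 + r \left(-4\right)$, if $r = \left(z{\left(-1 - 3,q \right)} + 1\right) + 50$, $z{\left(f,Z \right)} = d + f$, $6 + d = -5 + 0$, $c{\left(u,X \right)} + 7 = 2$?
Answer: $-65$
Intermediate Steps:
$c{\left(u,X \right)} = -5$ ($c{\left(u,X \right)} = -7 + 2 = -5$)
$d = -11$ ($d = -6 + \left(-5 + 0\right) = -6 - 5 = -11$)
$q = -3$ ($q = 2 - 5 = -3$)
$z{\left(f,Z \right)} = -11 + f$
$r = 36$ ($r = \left(\left(-11 - 4\right) + 1\right) + 50 = \left(-15 + 1\right) + 50 = -14 + 50 = 36$)
$79 + r \left(-4\right) = 79 + 36 \left(-4\right) = 79 - 144 = -65$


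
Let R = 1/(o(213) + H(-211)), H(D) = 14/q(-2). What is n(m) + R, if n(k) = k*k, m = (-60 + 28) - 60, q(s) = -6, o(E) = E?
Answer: 5349251/632 ≈ 8464.0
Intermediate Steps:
m = -92 (m = -32 - 60 = -92)
H(D) = -7/3 (H(D) = 14/(-6) = 14*(-⅙) = -7/3)
n(k) = k²
R = 3/632 (R = 1/(213 - 7/3) = 1/(632/3) = 3/632 ≈ 0.0047468)
n(m) + R = (-92)² + 3/632 = 8464 + 3/632 = 5349251/632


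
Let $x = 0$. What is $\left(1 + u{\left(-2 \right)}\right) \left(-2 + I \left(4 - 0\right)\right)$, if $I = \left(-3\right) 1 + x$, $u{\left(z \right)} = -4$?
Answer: $42$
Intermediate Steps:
$I = -3$ ($I = \left(-3\right) 1 + 0 = -3 + 0 = -3$)
$\left(1 + u{\left(-2 \right)}\right) \left(-2 + I \left(4 - 0\right)\right) = \left(1 - 4\right) \left(-2 - 3 \left(4 - 0\right)\right) = - 3 \left(-2 - 3 \left(4 + 0\right)\right) = - 3 \left(-2 - 12\right) = \left(-3\right) \left(-14\right) = 42$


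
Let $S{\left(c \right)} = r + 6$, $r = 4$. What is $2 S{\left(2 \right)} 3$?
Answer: $60$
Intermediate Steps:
$S{\left(c \right)} = 10$ ($S{\left(c \right)} = 4 + 6 = 10$)
$2 S{\left(2 \right)} 3 = 2 \cdot 10 \cdot 3 = 20 \cdot 3 = 60$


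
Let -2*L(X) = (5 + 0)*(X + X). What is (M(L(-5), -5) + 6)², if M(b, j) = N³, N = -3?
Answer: 441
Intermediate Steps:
L(X) = -5*X (L(X) = -(5 + 0)*(X + X)/2 = -5*2*X/2 = -5*X)
M(b, j) = -27 (M(b, j) = (-3)³ = -27)
(M(L(-5), -5) + 6)² = (-27 + 6)² = (-21)² = 441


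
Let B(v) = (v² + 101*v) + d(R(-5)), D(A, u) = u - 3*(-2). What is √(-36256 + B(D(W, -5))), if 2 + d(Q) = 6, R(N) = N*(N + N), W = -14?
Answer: 5*I*√1446 ≈ 190.13*I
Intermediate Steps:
R(N) = 2*N² (R(N) = N*(2*N) = 2*N²)
d(Q) = 4 (d(Q) = -2 + 6 = 4)
D(A, u) = 6 + u (D(A, u) = u + 6 = 6 + u)
B(v) = 4 + v² + 101*v (B(v) = (v² + 101*v) + 4 = 4 + v² + 101*v)
√(-36256 + B(D(W, -5))) = √(-36256 + (4 + (6 - 5)² + 101*(6 - 5))) = √(-36256 + (4 + 1² + 101*1)) = √(-36256 + (4 + 1 + 101)) = √(-36256 + 106) = √(-36150) = 5*I*√1446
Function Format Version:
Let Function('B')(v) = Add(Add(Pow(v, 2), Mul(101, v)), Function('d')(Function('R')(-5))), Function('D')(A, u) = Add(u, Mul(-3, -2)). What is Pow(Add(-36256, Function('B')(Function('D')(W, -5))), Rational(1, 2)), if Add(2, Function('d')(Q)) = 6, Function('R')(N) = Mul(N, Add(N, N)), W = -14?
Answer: Mul(5, I, Pow(1446, Rational(1, 2))) ≈ Mul(190.13, I)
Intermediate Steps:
Function('R')(N) = Mul(2, Pow(N, 2)) (Function('R')(N) = Mul(N, Mul(2, N)) = Mul(2, Pow(N, 2)))
Function('d')(Q) = 4 (Function('d')(Q) = Add(-2, 6) = 4)
Function('D')(A, u) = Add(6, u) (Function('D')(A, u) = Add(u, 6) = Add(6, u))
Function('B')(v) = Add(4, Pow(v, 2), Mul(101, v)) (Function('B')(v) = Add(Add(Pow(v, 2), Mul(101, v)), 4) = Add(4, Pow(v, 2), Mul(101, v)))
Pow(Add(-36256, Function('B')(Function('D')(W, -5))), Rational(1, 2)) = Pow(Add(-36256, Add(4, Pow(Add(6, -5), 2), Mul(101, Add(6, -5)))), Rational(1, 2)) = Pow(Add(-36256, Add(4, Pow(1, 2), Mul(101, 1))), Rational(1, 2)) = Pow(Add(-36256, Add(4, 1, 101)), Rational(1, 2)) = Pow(Add(-36256, 106), Rational(1, 2)) = Pow(-36150, Rational(1, 2)) = Mul(5, I, Pow(1446, Rational(1, 2)))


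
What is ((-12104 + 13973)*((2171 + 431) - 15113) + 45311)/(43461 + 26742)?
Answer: -3333964/10029 ≈ -332.43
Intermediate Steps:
((-12104 + 13973)*((2171 + 431) - 15113) + 45311)/(43461 + 26742) = (1869*(2602 - 15113) + 45311)/70203 = (1869*(-12511) + 45311)*(1/70203) = (-23383059 + 45311)*(1/70203) = -23337748*1/70203 = -3333964/10029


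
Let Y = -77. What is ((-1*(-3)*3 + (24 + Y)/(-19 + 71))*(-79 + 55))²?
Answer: 6200100/169 ≈ 36687.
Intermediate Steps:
((-1*(-3)*3 + (24 + Y)/(-19 + 71))*(-79 + 55))² = ((-1*(-3)*3 + (24 - 77)/(-19 + 71))*(-79 + 55))² = ((3*3 - 53/52)*(-24))² = ((9 - 53*1/52)*(-24))² = ((9 - 53/52)*(-24))² = ((415/52)*(-24))² = (-2490/13)² = 6200100/169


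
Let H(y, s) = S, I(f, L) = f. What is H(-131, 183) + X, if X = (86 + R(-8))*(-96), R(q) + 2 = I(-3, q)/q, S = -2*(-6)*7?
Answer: -8016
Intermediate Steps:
S = 84 (S = 12*7 = 84)
H(y, s) = 84
R(q) = -2 - 3/q
X = -8100 (X = (86 + (-2 - 3/(-8)))*(-96) = (86 + (-2 - 3*(-⅛)))*(-96) = (86 + (-2 + 3/8))*(-96) = (86 - 13/8)*(-96) = (675/8)*(-96) = -8100)
H(-131, 183) + X = 84 - 8100 = -8016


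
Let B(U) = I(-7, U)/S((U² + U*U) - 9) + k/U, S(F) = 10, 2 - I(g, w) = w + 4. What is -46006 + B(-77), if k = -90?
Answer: -7083589/154 ≈ -45997.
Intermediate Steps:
I(g, w) = -2 - w (I(g, w) = 2 - (w + 4) = 2 - (4 + w) = 2 + (-4 - w) = -2 - w)
B(U) = -⅕ - 90/U - U/10 (B(U) = (-2 - U)/10 - 90/U = (-2 - U)*(⅒) - 90/U = (-⅕ - U/10) - 90/U = -⅕ - 90/U - U/10)
-46006 + B(-77) = -46006 + (⅒)*(-900 - 77*(-2 - 1*(-77)))/(-77) = -46006 + (⅒)*(-1/77)*(-900 - 77*(-2 + 77)) = -46006 + (⅒)*(-1/77)*(-900 - 77*75) = -46006 + (⅒)*(-1/77)*(-900 - 5775) = -46006 + (⅒)*(-1/77)*(-6675) = -46006 + 1335/154 = -7083589/154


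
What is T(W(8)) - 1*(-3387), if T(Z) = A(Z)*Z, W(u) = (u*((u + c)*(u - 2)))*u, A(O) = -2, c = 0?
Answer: -2757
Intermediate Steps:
W(u) = u³*(-2 + u) (W(u) = (u*((u + 0)*(u - 2)))*u = (u*(u*(-2 + u)))*u = (u²*(-2 + u))*u = u³*(-2 + u))
T(Z) = -2*Z
T(W(8)) - 1*(-3387) = -2*8³*(-2 + 8) - 1*(-3387) = -1024*6 + 3387 = -2*3072 + 3387 = -6144 + 3387 = -2757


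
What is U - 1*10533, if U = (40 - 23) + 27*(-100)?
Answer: -13216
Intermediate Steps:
U = -2683 (U = 17 - 2700 = -2683)
U - 1*10533 = -2683 - 1*10533 = -2683 - 10533 = -13216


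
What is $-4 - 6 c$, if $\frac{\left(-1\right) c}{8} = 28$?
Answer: $1340$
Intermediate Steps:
$c = -224$ ($c = \left(-8\right) 28 = -224$)
$-4 - 6 c = -4 - -1344 = -4 + 1344 = 1340$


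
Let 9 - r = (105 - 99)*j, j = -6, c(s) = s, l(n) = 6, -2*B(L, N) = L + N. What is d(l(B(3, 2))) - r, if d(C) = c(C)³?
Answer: 171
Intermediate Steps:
B(L, N) = -L/2 - N/2 (B(L, N) = -(L + N)/2 = -L/2 - N/2)
d(C) = C³
r = 45 (r = 9 - (105 - 99)*(-6) = 9 - 6*(-6) = 9 - 1*(-36) = 9 + 36 = 45)
d(l(B(3, 2))) - r = 6³ - 1*45 = 216 - 45 = 171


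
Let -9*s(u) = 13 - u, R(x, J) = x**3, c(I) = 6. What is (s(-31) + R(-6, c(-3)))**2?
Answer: 3952144/81 ≈ 48792.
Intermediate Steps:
s(u) = -13/9 + u/9 (s(u) = -(13 - u)/9 = -13/9 + u/9)
(s(-31) + R(-6, c(-3)))**2 = ((-13/9 + (1/9)*(-31)) + (-6)**3)**2 = ((-13/9 - 31/9) - 216)**2 = (-44/9 - 216)**2 = (-1988/9)**2 = 3952144/81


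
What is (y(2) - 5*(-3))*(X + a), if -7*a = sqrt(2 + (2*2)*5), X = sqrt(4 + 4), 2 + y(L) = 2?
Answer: 30*sqrt(2) - 15*sqrt(22)/7 ≈ 32.375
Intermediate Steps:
y(L) = 0 (y(L) = -2 + 2 = 0)
X = 2*sqrt(2) (X = sqrt(8) = 2*sqrt(2) ≈ 2.8284)
a = -sqrt(22)/7 (a = -sqrt(2 + (2*2)*5)/7 = -sqrt(2 + 4*5)/7 = -sqrt(2 + 20)/7 = -sqrt(22)/7 ≈ -0.67006)
(y(2) - 5*(-3))*(X + a) = (0 - 5*(-3))*(2*sqrt(2) - sqrt(22)/7) = (0 + 15)*(2*sqrt(2) - sqrt(22)/7) = 15*(2*sqrt(2) - sqrt(22)/7) = 30*sqrt(2) - 15*sqrt(22)/7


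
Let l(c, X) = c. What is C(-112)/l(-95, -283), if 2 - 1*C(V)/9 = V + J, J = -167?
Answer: -2529/95 ≈ -26.621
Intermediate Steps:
C(V) = 1521 - 9*V (C(V) = 18 - 9*(V - 167) = 18 - 9*(-167 + V) = 18 + (1503 - 9*V) = 1521 - 9*V)
C(-112)/l(-95, -283) = (1521 - 9*(-112))/(-95) = (1521 + 1008)*(-1/95) = 2529*(-1/95) = -2529/95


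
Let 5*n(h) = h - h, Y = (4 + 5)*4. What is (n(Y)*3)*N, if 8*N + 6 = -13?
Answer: 0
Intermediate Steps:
N = -19/8 (N = -3/4 + (1/8)*(-13) = -3/4 - 13/8 = -19/8 ≈ -2.3750)
Y = 36 (Y = 9*4 = 36)
n(h) = 0 (n(h) = (h - h)/5 = (1/5)*0 = 0)
(n(Y)*3)*N = (0*3)*(-19/8) = 0*(-19/8) = 0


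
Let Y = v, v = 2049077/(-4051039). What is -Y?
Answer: 2049077/4051039 ≈ 0.50582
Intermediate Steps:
v = -2049077/4051039 (v = 2049077*(-1/4051039) = -2049077/4051039 ≈ -0.50582)
Y = -2049077/4051039 ≈ -0.50582
-Y = -1*(-2049077/4051039) = 2049077/4051039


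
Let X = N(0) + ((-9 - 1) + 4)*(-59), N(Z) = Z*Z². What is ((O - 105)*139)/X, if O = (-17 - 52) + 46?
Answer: -8896/177 ≈ -50.260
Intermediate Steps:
N(Z) = Z³
O = -23 (O = -69 + 46 = -23)
X = 354 (X = 0³ + ((-9 - 1) + 4)*(-59) = 0 + (-10 + 4)*(-59) = 0 - 6*(-59) = 0 + 354 = 354)
((O - 105)*139)/X = ((-23 - 105)*139)/354 = -128*139*(1/354) = -17792*1/354 = -8896/177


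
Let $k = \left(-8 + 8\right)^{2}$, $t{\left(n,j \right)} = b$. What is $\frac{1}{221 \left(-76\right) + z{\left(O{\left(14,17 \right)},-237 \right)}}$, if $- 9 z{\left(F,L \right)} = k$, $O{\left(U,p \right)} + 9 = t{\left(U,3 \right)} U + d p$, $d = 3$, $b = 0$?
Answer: $- \frac{1}{16796} \approx -5.9538 \cdot 10^{-5}$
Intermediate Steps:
$t{\left(n,j \right)} = 0$
$k = 0$ ($k = 0^{2} = 0$)
$O{\left(U,p \right)} = -9 + 3 p$ ($O{\left(U,p \right)} = -9 + \left(0 U + 3 p\right) = -9 + \left(0 + 3 p\right) = -9 + 3 p$)
$z{\left(F,L \right)} = 0$ ($z{\left(F,L \right)} = \left(- \frac{1}{9}\right) 0 = 0$)
$\frac{1}{221 \left(-76\right) + z{\left(O{\left(14,17 \right)},-237 \right)}} = \frac{1}{221 \left(-76\right) + 0} = \frac{1}{-16796 + 0} = \frac{1}{-16796} = - \frac{1}{16796}$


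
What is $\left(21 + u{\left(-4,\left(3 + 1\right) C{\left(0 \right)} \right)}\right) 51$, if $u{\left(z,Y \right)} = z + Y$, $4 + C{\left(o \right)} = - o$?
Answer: $51$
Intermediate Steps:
$C{\left(o \right)} = -4 - o$
$u{\left(z,Y \right)} = Y + z$
$\left(21 + u{\left(-4,\left(3 + 1\right) C{\left(0 \right)} \right)}\right) 51 = \left(21 + \left(\left(3 + 1\right) \left(-4 - 0\right) - 4\right)\right) 51 = \left(21 + \left(4 \left(-4 + 0\right) - 4\right)\right) 51 = \left(21 + \left(4 \left(-4\right) - 4\right)\right) 51 = \left(21 - 20\right) 51 = 1 \cdot 51 = 51$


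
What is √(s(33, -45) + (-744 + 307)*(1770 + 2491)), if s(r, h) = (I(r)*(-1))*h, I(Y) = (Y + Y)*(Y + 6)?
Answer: I*√1746227 ≈ 1321.4*I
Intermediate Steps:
I(Y) = 2*Y*(6 + Y) (I(Y) = (2*Y)*(6 + Y) = 2*Y*(6 + Y))
s(r, h) = -2*h*r*(6 + r) (s(r, h) = ((2*r*(6 + r))*(-1))*h = (-2*r*(6 + r))*h = -2*h*r*(6 + r))
√(s(33, -45) + (-744 + 307)*(1770 + 2491)) = √(-2*(-45)*33*(6 + 33) + (-744 + 307)*(1770 + 2491)) = √(-2*(-45)*33*39 - 437*4261) = √(115830 - 1862057) = √(-1746227) = I*√1746227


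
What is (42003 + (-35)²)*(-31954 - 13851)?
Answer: -1980058540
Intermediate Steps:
(42003 + (-35)²)*(-31954 - 13851) = (42003 + 1225)*(-45805) = 43228*(-45805) = -1980058540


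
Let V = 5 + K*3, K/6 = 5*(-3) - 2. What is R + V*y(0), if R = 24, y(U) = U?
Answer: 24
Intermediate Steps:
K = -102 (K = 6*(5*(-3) - 2) = 6*(-15 - 2) = 6*(-17) = -102)
V = -301 (V = 5 - 102*3 = 5 - 306 = -301)
R + V*y(0) = 24 - 301*0 = 24 + 0 = 24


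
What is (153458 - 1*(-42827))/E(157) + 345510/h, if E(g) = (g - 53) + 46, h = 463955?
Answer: 3644769347/2783730 ≈ 1309.3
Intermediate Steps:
E(g) = -7 + g (E(g) = (-53 + g) + 46 = -7 + g)
(153458 - 1*(-42827))/E(157) + 345510/h = (153458 - 1*(-42827))/(-7 + 157) + 345510/463955 = (153458 + 42827)/150 + 345510*(1/463955) = 196285*(1/150) + 69102/92791 = 39257/30 + 69102/92791 = 3644769347/2783730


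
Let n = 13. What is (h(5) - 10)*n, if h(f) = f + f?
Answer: 0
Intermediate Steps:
h(f) = 2*f
(h(5) - 10)*n = (2*5 - 10)*13 = (10 - 10)*13 = 0*13 = 0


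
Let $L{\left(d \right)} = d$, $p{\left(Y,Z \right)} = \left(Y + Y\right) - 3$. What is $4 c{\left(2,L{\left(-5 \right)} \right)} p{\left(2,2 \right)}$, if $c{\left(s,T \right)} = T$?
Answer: $-20$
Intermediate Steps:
$p{\left(Y,Z \right)} = -3 + 2 Y$ ($p{\left(Y,Z \right)} = 2 Y - 3 = -3 + 2 Y$)
$4 c{\left(2,L{\left(-5 \right)} \right)} p{\left(2,2 \right)} = 4 \left(-5\right) \left(-3 + 2 \cdot 2\right) = - 20 \left(-3 + 4\right) = \left(-20\right) 1 = -20$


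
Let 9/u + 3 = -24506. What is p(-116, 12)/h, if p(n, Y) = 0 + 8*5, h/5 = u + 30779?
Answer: 98036/377181251 ≈ 0.00025992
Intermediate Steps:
u = -9/24509 (u = 9/(-3 - 24506) = 9/(-24509) = 9*(-1/24509) = -9/24509 ≈ -0.00036721)
h = 3771812510/24509 (h = 5*(-9/24509 + 30779) = 5*(754362502/24509) = 3771812510/24509 ≈ 1.5390e+5)
p(n, Y) = 40 (p(n, Y) = 0 + 40 = 40)
p(-116, 12)/h = 40/(3771812510/24509) = 40*(24509/3771812510) = 98036/377181251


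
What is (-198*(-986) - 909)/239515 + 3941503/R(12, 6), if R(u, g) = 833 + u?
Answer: 37768531624/8095607 ≈ 4665.3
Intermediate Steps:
(-198*(-986) - 909)/239515 + 3941503/R(12, 6) = (-198*(-986) - 909)/239515 + 3941503/(833 + 12) = (195228 - 909)*(1/239515) + 3941503/845 = 194319*(1/239515) + 3941503*(1/845) = 194319/239515 + 3941503/845 = 37768531624/8095607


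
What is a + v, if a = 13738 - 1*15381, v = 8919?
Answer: 7276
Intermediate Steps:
a = -1643 (a = 13738 - 15381 = -1643)
a + v = -1643 + 8919 = 7276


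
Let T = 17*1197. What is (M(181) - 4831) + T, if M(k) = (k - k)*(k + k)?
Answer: 15518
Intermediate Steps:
M(k) = 0 (M(k) = 0*(2*k) = 0)
T = 20349
(M(181) - 4831) + T = (0 - 4831) + 20349 = -4831 + 20349 = 15518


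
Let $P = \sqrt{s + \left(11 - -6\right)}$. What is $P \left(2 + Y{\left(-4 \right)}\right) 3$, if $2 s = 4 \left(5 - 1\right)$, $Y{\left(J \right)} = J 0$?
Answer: $30$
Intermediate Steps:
$Y{\left(J \right)} = 0$
$s = 8$ ($s = \frac{4 \left(5 - 1\right)}{2} = \frac{4 \cdot 4}{2} = \frac{1}{2} \cdot 16 = 8$)
$P = 5$ ($P = \sqrt{8 + \left(11 - -6\right)} = \sqrt{8 + \left(11 + 6\right)} = \sqrt{8 + 17} = \sqrt{25} = 5$)
$P \left(2 + Y{\left(-4 \right)}\right) 3 = 5 \left(2 + 0\right) 3 = 5 \cdot 2 \cdot 3 = 5 \cdot 6 = 30$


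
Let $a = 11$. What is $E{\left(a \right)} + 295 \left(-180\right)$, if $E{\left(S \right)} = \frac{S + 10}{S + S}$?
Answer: $- \frac{1168179}{22} \approx -53099.0$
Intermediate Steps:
$E{\left(S \right)} = \frac{10 + S}{2 S}$
$E{\left(a \right)} + 295 \left(-180\right) = \frac{10 + 11}{2 \cdot 11} + 295 \left(-180\right) = \frac{1}{2} \cdot \frac{1}{11} \cdot 21 - 53100 = \frac{21}{22} - 53100 = - \frac{1168179}{22}$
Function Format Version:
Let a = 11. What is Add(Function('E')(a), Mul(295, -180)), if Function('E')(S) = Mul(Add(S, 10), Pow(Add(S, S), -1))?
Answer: Rational(-1168179, 22) ≈ -53099.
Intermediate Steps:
Function('E')(S) = Mul(Rational(1, 2), Pow(S, -1), Add(10, S)) (Function('E')(S) = Mul(Add(10, S), Pow(Mul(2, S), -1)) = Mul(Add(10, S), Mul(Rational(1, 2), Pow(S, -1))) = Mul(Rational(1, 2), Pow(S, -1), Add(10, S)))
Add(Function('E')(a), Mul(295, -180)) = Add(Mul(Rational(1, 2), Pow(11, -1), Add(10, 11)), Mul(295, -180)) = Add(Mul(Rational(1, 2), Rational(1, 11), 21), -53100) = Add(Rational(21, 22), -53100) = Rational(-1168179, 22)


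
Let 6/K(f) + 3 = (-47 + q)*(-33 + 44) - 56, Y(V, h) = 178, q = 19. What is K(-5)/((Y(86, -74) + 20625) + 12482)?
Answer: -2/4071865 ≈ -4.9118e-7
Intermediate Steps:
K(f) = -6/367 (K(f) = 6/(-3 + ((-47 + 19)*(-33 + 44) - 56)) = 6/(-3 + (-28*11 - 56)) = 6/(-3 + (-308 - 56)) = 6/(-3 - 364) = 6/(-367) = 6*(-1/367) = -6/367)
K(-5)/((Y(86, -74) + 20625) + 12482) = -6/(367*((178 + 20625) + 12482)) = -6/(367*(20803 + 12482)) = -6/367/33285 = -6/367*1/33285 = -2/4071865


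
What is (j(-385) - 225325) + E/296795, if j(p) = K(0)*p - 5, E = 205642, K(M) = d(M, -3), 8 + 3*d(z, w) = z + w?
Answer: -199372908299/890385 ≈ -2.2392e+5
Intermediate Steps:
d(z, w) = -8/3 + w/3 + z/3 (d(z, w) = -8/3 + (z + w)/3 = -8/3 + (w + z)/3 = -8/3 + (w/3 + z/3) = -8/3 + w/3 + z/3)
K(M) = -11/3 + M/3 (K(M) = -8/3 + (⅓)*(-3) + M/3 = -8/3 - 1 + M/3 = -11/3 + M/3)
j(p) = -5 - 11*p/3 (j(p) = (-11/3 + (⅓)*0)*p - 5 = (-11/3 + 0)*p - 5 = -11*p/3 - 5 = -5 - 11*p/3)
(j(-385) - 225325) + E/296795 = ((-5 - 11/3*(-385)) - 225325) + 205642/296795 = ((-5 + 4235/3) - 225325) + 205642*(1/296795) = (4220/3 - 225325) + 205642/296795 = -671755/3 + 205642/296795 = -199372908299/890385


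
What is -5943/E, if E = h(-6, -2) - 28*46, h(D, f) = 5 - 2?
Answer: 5943/1285 ≈ 4.6249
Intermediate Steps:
h(D, f) = 3
E = -1285 (E = 3 - 28*46 = 3 - 1288 = -1285)
-5943/E = -5943/(-1285) = -5943*(-1/1285) = 5943/1285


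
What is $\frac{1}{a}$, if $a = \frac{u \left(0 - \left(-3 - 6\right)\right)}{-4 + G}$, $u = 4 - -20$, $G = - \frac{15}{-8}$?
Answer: $- \frac{17}{1728} \approx -0.009838$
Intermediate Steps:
$G = \frac{15}{8}$ ($G = \left(-15\right) \left(- \frac{1}{8}\right) = \frac{15}{8} \approx 1.875$)
$u = 24$ ($u = 4 + 20 = 24$)
$a = - \frac{1728}{17}$ ($a = \frac{24 \left(0 - \left(-3 - 6\right)\right)}{-4 + \frac{15}{8}} = \frac{24 \left(0 - \left(-3 - 6\right)\right)}{- \frac{17}{8}} = 24 \left(0 - -9\right) \left(- \frac{8}{17}\right) = 24 \left(0 + 9\right) \left(- \frac{8}{17}\right) = 24 \cdot 9 \left(- \frac{8}{17}\right) = 216 \left(- \frac{8}{17}\right) = - \frac{1728}{17} \approx -101.65$)
$\frac{1}{a} = \frac{1}{- \frac{1728}{17}} = - \frac{17}{1728}$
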